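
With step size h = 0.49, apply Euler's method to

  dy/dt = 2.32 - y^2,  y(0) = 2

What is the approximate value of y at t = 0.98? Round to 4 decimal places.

Euler: y_{n+1} = y_n + h·f(t_n, y_n).
t=0.000000, y=2.000000: f=-1.680000 → y ← 2.000000 + 0.49·(-1.680000) = 1.176800
t=0.490000, y=1.176800: f=0.935142 → y ← 1.176800 + 0.49·0.935142 = 1.635019
y(0.98) ≈ 1.6350

1.6350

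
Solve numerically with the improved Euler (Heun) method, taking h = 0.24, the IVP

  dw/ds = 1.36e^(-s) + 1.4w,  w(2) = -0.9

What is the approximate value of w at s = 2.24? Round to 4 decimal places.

Heun: k1 = f(s_n, w_n); k2 = f(s_n + h, w_n + h·k1); w_{n+1} = w_n + (h/2)·(k1 + k2).
s=2.000000, w=-0.900000:
  k1 = f(2.000000, -0.900000) = -1.075944
  k2 = f(2.240000, -1.158227) = -1.476734
  w ← -0.900000 + (0.24/2)·(-1.075944 + (-1.476734)) = -1.206321
w(2.24) ≈ -1.2063

-1.2063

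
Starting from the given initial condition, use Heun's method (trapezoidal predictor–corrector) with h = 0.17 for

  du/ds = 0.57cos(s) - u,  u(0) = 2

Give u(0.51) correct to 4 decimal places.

Heun: k1 = f(s_n, u_n); k2 = f(s_n + h, u_n + h·k1); u_{n+1} = u_n + (h/2)·(k1 + k2).
s=0.000000, u=2.000000:
  k1 = f(0.000000, 2.000000) = -1.430000
  k2 = f(0.170000, 1.756900) = -1.195117
  u ← 2.000000 + (0.17/2)·(-1.430000 + (-1.195117)) = 1.776865
s=0.170000, u=1.776865:
  k1 = f(0.170000, 1.776865) = -1.215082
  k2 = f(0.340000, 1.570301) = -1.032931
  u ← 1.776865 + (0.17/2)·(-1.215082 + (-1.032931)) = 1.585784
s=0.340000, u=1.585784:
  k1 = f(0.340000, 1.585784) = -1.048414
  k2 = f(0.510000, 1.407554) = -0.910089
  u ← 1.585784 + (0.17/2)·(-1.048414 + (-0.910089)) = 1.419311
u(0.51) ≈ 1.4193

1.4193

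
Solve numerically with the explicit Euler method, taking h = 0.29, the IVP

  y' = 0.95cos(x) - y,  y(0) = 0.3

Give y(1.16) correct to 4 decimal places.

0.6492

Euler: y_{n+1} = y_n + h·f(x_n, y_n).
x=0.000000, y=0.300000: f=0.650000 → y ← 0.300000 + 0.29·0.650000 = 0.488500
x=0.290000, y=0.488500: f=0.421832 → y ← 0.488500 + 0.29·0.421832 = 0.610831
x=0.580000, y=0.610831: f=0.183808 → y ← 0.610831 + 0.29·0.183808 = 0.664136
x=0.870000, y=0.664136: f=-0.051550 → y ← 0.664136 + 0.29·(-0.051550) = 0.649186
y(1.16) ≈ 0.6492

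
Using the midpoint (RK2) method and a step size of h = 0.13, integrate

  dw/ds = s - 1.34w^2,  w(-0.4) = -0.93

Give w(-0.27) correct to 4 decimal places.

-1.1588

Midpoint: k1 = f(s_n, w_n); k2 = f(s_n + h/2, w_n + (h/2)·k1); w_{n+1} = w_n + h·k2.
s=-0.400000, w=-0.930000:
  k1 = f(-0.400000, -0.930000) = -1.558966
  k2 = f(-0.335000, -1.031333) = -1.760287
  w ← -0.930000 + 0.13·(-1.760287) = -1.158837
w(-0.27) ≈ -1.1588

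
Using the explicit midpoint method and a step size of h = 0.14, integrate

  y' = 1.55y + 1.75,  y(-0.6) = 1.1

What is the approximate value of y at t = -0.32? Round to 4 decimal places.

Midpoint: k1 = f(t_n, y_n); k2 = f(t_n + h/2, y_n + (h/2)·k1); y_{n+1} = y_n + h·k2.
t=-0.600000, y=1.100000:
  k1 = f(-0.600000, 1.100000) = 3.455000
  k2 = f(-0.530000, 1.341850) = 3.829868
  y ← 1.100000 + 0.14·3.829868 = 1.636181
t=-0.460000, y=1.636181:
  k1 = f(-0.460000, 1.636181) = 4.286081
  k2 = f(-0.390000, 1.936207) = 4.751121
  y ← 1.636181 + 0.14·4.751121 = 2.301338
y(-0.32) ≈ 2.3013

2.3013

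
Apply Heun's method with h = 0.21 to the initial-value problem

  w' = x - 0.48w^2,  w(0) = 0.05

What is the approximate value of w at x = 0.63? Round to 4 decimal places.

Heun: k1 = f(x_n, w_n); k2 = f(x_n + h, w_n + h·k1); w_{n+1} = w_n + (h/2)·(k1 + k2).
x=0.000000, w=0.050000:
  k1 = f(0.000000, 0.050000) = -0.001200
  k2 = f(0.210000, 0.049748) = 0.208812
  w ← 0.050000 + (0.21/2)·(-0.001200 + 0.208812) = 0.071799
x=0.210000, w=0.071799:
  k1 = f(0.210000, 0.071799) = 0.207526
  k2 = f(0.420000, 0.115380) = 0.413610
  w ← 0.071799 + (0.21/2)·(0.207526 + 0.413610) = 0.137019
x=0.420000, w=0.137019:
  k1 = f(0.420000, 0.137019) = 0.410988
  k2 = f(0.630000, 0.223326) = 0.606060
  w ← 0.137019 + (0.21/2)·(0.410988 + 0.606060) = 0.243809
w(0.63) ≈ 0.2438

0.2438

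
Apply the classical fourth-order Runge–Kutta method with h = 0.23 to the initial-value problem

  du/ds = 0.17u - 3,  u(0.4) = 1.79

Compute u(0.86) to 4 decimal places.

RK4: k1 = f(s_n, u_n); k2 = f(s_n + h/2, u_n + (h/2)·k1); k3 = f(s_n + h/2, u_n + (h/2)·k2); k4 = f(s_n + h, u_n + h·k3); u_{n+1} = u_n + (h/6)·(k1 + 2k2 + 2k3 + k4).
s=0.400000, u=1.790000:
  k1 = f(0.400000, 1.790000) = -2.695700
  k2 = f(0.515000, 1.479995) = -2.748401
  k3 = f(0.515000, 1.473934) = -2.749431
  k4 = f(0.630000, 1.157631) = -2.803203
  u ← 1.790000 + (0.23/6)·(k1 + 2k2 + 2k3 + k4) = 1.157708
s=0.630000, u=1.157708:
  k1 = f(0.630000, 1.157708) = -2.803190
  k2 = f(0.745000, 0.835341) = -2.857992
  k3 = f(0.745000, 0.829039) = -2.859063
  k4 = f(0.860000, 0.500124) = -2.914979
  u ← 1.157708 + (0.23/6)·(k1 + 2k2 + 2k3 + k4) = 0.500204
u(0.86) ≈ 0.5002

0.5002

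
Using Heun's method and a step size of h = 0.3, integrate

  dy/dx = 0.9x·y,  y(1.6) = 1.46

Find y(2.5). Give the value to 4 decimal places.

Heun: k1 = f(x_n, y_n); k2 = f(x_n + h, y_n + h·k1); y_{n+1} = y_n + (h/2)·(k1 + k2).
x=1.600000, y=1.460000:
  k1 = f(1.600000, 1.460000) = 2.102400
  k2 = f(1.900000, 2.090720) = 3.575131
  y ← 1.460000 + (0.3/2)·(2.102400 + 3.575131) = 2.311630
x=1.900000, y=2.311630:
  k1 = f(1.900000, 2.311630) = 3.952887
  k2 = f(2.200000, 3.497496) = 6.925041
  y ← 2.311630 + (0.3/2)·(3.952887 + 6.925041) = 3.943319
x=2.200000, y=3.943319:
  k1 = f(2.200000, 3.943319) = 7.807771
  k2 = f(2.500000, 6.285650) = 14.142713
  y ← 3.943319 + (0.3/2)·(7.807771 + 14.142713) = 7.235892
y(2.5) ≈ 7.2359

7.2359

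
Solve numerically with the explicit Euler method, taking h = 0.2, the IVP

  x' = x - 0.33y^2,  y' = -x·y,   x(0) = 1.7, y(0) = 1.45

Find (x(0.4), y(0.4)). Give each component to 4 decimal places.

2.2210, 0.5931

Euler on (x,y): x_{n+1} = x_n + h·x', y_{n+1} = y_n + h·y'.
0.000000: (1.700000, 1.450000); f=(1.006175, -2.465000) → (1.901235, 0.957000)
0.200000: (1.901235, 0.957000); f=(1.599005, -1.819482) → (2.221036, 0.593104)
(x(0.4), y(0.4)) ≈ (2.2210, 0.5931)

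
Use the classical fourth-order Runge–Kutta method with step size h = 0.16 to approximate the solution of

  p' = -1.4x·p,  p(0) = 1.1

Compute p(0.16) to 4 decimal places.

1.0805

RK4: k1 = f(x_n, p_n); k2 = f(x_n + h/2, p_n + (h/2)·k1); k3 = f(x_n + h/2, p_n + (h/2)·k2); k4 = f(x_n + h, p_n + h·k3); p_{n+1} = p_n + (h/6)·(k1 + 2k2 + 2k3 + k4).
x=0.000000, p=1.100000:
  k1 = f(0.000000, 1.100000) = 0.000000
  k2 = f(0.080000, 1.100000) = -0.123200
  k3 = f(0.080000, 1.090144) = -0.122096
  k4 = f(0.160000, 1.080465) = -0.242024
  p ← 1.100000 + (0.16/6)·(k1 + 2k2 + 2k3 + k4) = 1.080464
p(0.16) ≈ 1.0805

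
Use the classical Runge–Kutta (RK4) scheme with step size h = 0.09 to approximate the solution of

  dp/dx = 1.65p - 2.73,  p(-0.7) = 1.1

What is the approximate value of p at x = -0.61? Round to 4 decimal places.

1.0112

RK4: k1 = f(x_n, p_n); k2 = f(x_n + h/2, p_n + (h/2)·k1); k3 = f(x_n + h/2, p_n + (h/2)·k2); k4 = f(x_n + h, p_n + h·k3); p_{n+1} = p_n + (h/6)·(k1 + 2k2 + 2k3 + k4).
x=-0.700000, p=1.100000:
  k1 = f(-0.700000, 1.100000) = -0.915000
  k2 = f(-0.655000, 1.058825) = -0.982939
  k3 = f(-0.655000, 1.055768) = -0.987983
  k4 = f(-0.610000, 1.011082) = -1.061716
  p ← 1.100000 + (0.09/6)·(k1 + 2k2 + 2k3 + k4) = 1.011222
p(-0.61) ≈ 1.0112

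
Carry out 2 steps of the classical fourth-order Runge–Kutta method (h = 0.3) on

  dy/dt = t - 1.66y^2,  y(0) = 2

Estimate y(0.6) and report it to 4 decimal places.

RK4: k1 = f(t_n, y_n); k2 = f(t_n + h/2, y_n + (h/2)·k1); k3 = f(t_n + h/2, y_n + (h/2)·k2); k4 = f(t_n + h, y_n + h·k3); y_{n+1} = y_n + (h/6)·(k1 + 2k2 + 2k3 + k4).
t=0.000000, y=2.000000:
  k1 = f(0.000000, 2.000000) = -6.640000
  k2 = f(0.150000, 1.004000) = -1.523307
  k3 = f(0.150000, 1.771504) = -5.059456
  k4 = f(0.300000, 0.482163) = -0.085919
  y ← 2.000000 + (0.3/6)·(k1 + 2k2 + 2k3 + k4) = 1.005428
t=0.300000, y=1.005428:
  k1 = f(0.300000, 1.005428) = -1.378069
  k2 = f(0.450000, 0.798717) = -0.608996
  k3 = f(0.450000, 0.914078) = -0.936995
  k4 = f(0.600000, 0.724329) = -0.270924
  y ← 1.005428 + (0.3/6)·(k1 + 2k2 + 2k3 + k4) = 0.768379
y(0.6) ≈ 0.7684

0.7684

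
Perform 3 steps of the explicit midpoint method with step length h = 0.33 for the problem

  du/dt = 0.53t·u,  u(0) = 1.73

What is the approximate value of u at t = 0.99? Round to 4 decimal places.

Midpoint: k1 = f(t_n, u_n); k2 = f(t_n + h/2, u_n + (h/2)·k1); u_{n+1} = u_n + h·k2.
t=0.000000, u=1.730000:
  k1 = f(0.000000, 1.730000) = 0.000000
  k2 = f(0.165000, 1.730000) = 0.151289
  u ← 1.730000 + 0.33·0.151289 = 1.779925
t=0.330000, u=1.779925:
  k1 = f(0.330000, 1.779925) = 0.311309
  k2 = f(0.495000, 1.831291) = 0.480439
  u ← 1.779925 + 0.33·0.480439 = 1.938470
t=0.660000, u=1.938470:
  k1 = f(0.660000, 1.938470) = 0.678077
  k2 = f(0.825000, 2.050353) = 0.896517
  u ← 1.938470 + 0.33·0.896517 = 2.234321
u(0.99) ≈ 2.2343

2.2343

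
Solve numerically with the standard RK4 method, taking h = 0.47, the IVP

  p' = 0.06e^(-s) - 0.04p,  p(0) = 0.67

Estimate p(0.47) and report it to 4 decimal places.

RK4: k1 = f(s_n, p_n); k2 = f(s_n + h/2, p_n + (h/2)·k1); k3 = f(s_n + h/2, p_n + (h/2)·k2); k4 = f(s_n + h, p_n + h·k3); p_{n+1} = p_n + (h/6)·(k1 + 2k2 + 2k3 + k4).
s=0.000000, p=0.670000:
  k1 = f(0.000000, 0.670000) = 0.033200
  k2 = f(0.235000, 0.677802) = 0.020322
  k3 = f(0.235000, 0.674776) = 0.020443
  k4 = f(0.470000, 0.679608) = 0.010316
  p ← 0.670000 + (0.47/6)·(k1 + 2k2 + 2k3 + k4) = 0.679795
p(0.47) ≈ 0.6798

0.6798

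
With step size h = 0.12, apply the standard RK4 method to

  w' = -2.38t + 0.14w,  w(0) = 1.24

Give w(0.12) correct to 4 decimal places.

1.2438

RK4: k1 = f(t_n, w_n); k2 = f(t_n + h/2, w_n + (h/2)·k1); k3 = f(t_n + h/2, w_n + (h/2)·k2); k4 = f(t_n + h, w_n + h·k3); w_{n+1} = w_n + (h/6)·(k1 + 2k2 + 2k3 + k4).
t=0.000000, w=1.240000:
  k1 = f(0.000000, 1.240000) = 0.173600
  k2 = f(0.060000, 1.250416) = 0.032258
  k3 = f(0.060000, 1.241935) = 0.031071
  k4 = f(0.120000, 1.243729) = -0.111478
  w ← 1.240000 + (0.12/6)·(k1 + 2k2 + 2k3 + k4) = 1.243776
w(0.12) ≈ 1.2438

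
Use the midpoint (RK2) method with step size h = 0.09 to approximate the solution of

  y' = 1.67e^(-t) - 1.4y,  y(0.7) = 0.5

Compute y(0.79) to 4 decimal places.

Midpoint: k1 = f(t_n, y_n); k2 = f(t_n + h/2, y_n + (h/2)·k1); y_{n+1} = y_n + h·k2.
t=0.700000, y=0.500000:
  k1 = f(0.700000, 0.500000) = 0.129297
  k2 = f(0.745000, 0.505818) = 0.084661
  y ← 0.500000 + 0.09·0.084661 = 0.507619
y(0.79) ≈ 0.5076

0.5076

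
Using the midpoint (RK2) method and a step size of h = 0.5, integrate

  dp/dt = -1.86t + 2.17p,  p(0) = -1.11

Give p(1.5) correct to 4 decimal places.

Midpoint: k1 = f(t_n, p_n); k2 = f(t_n + h/2, p_n + (h/2)·k1); p_{n+1} = p_n + h·k2.
t=0.000000, p=-1.110000:
  k1 = f(0.000000, -1.110000) = -2.408700
  k2 = f(0.250000, -1.712175) = -4.180420
  p ← -1.110000 + 0.5·(-4.180420) = -3.200210
t=0.500000, p=-3.200210:
  k1 = f(0.500000, -3.200210) = -7.874455
  k2 = f(0.750000, -5.168824) = -12.611347
  p ← -3.200210 + 0.5·(-12.611347) = -9.505884
t=1.000000, p=-9.505884:
  k1 = f(1.000000, -9.505884) = -22.487767
  k2 = f(1.250000, -15.127825) = -35.152381
  p ← -9.505884 + 0.5·(-35.152381) = -27.082074
p(1.5) ≈ -27.0821

-27.0821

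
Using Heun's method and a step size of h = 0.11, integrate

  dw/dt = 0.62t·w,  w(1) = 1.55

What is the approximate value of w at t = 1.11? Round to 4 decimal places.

Heun: k1 = f(t_n, w_n); k2 = f(t_n + h, w_n + h·k1); w_{n+1} = w_n + (h/2)·(k1 + k2).
t=1.000000, w=1.550000:
  k1 = f(1.000000, 1.550000) = 0.961000
  k2 = f(1.110000, 1.655710) = 1.139460
  w ← 1.550000 + (0.11/2)·(0.961000 + 1.139460) = 1.665525
w(1.11) ≈ 1.6655

1.6655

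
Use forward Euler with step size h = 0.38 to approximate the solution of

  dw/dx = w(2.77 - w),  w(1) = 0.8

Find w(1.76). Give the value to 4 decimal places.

2.1277

Euler: w_{n+1} = w_n + h·f(x_n, w_n).
x=1.000000, w=0.800000: f=1.576000 → w ← 0.800000 + 0.38·1.576000 = 1.398880
x=1.380000, w=1.398880: f=1.918032 → w ← 1.398880 + 0.38·1.918032 = 2.127732
w(1.76) ≈ 2.1277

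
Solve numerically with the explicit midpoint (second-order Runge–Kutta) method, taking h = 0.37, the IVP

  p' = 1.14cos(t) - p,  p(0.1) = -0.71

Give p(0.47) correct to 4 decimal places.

Midpoint: k1 = f(t_n, p_n); k2 = f(t_n + h/2, p_n + (h/2)·k1); p_{n+1} = p_n + h·k2.
t=0.100000, p=-0.710000:
  k1 = f(0.100000, -0.710000) = 1.844305
  k2 = f(0.285000, -0.368804) = 1.462818
  p ← -0.710000 + 0.37·1.462818 = -0.168757
p(0.47) ≈ -0.1688

-0.1688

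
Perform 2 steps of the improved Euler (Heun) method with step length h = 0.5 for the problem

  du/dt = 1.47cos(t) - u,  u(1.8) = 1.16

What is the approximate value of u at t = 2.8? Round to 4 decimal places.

-0.1947

Heun: k1 = f(t_n, u_n); k2 = f(t_n + h, u_n + h·k1); u_{n+1} = u_n + (h/2)·(k1 + k2).
t=1.800000, u=1.160000:
  k1 = f(1.800000, 1.160000) = -1.493987
  k2 = f(2.300000, 0.413006) = -1.392432
  u ← 1.160000 + (0.5/2)·(-1.493987 + (-1.392432)) = 0.438395
t=2.300000, u=0.438395:
  k1 = f(2.300000, 0.438395) = -1.417821
  k2 = f(2.800000, -0.270515) = -1.114552
  u ← 0.438395 + (0.5/2)·(-1.417821 + (-1.114552)) = -0.194698
u(2.8) ≈ -0.1947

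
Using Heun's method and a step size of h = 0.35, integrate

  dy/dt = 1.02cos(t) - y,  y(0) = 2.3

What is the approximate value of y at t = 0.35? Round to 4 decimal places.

1.9196

Heun: k1 = f(t_n, y_n); k2 = f(t_n + h, y_n + h·k1); y_{n+1} = y_n + (h/2)·(k1 + k2).
t=0.000000, y=2.300000:
  k1 = f(0.000000, 2.300000) = -1.280000
  k2 = f(0.350000, 1.852000) = -0.893840
  y ← 2.300000 + (0.35/2)·(-1.280000 + (-0.893840)) = 1.919578
y(0.35) ≈ 1.9196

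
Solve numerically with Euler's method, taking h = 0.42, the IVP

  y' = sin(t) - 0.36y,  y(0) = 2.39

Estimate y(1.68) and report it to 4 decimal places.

Euler: y_{n+1} = y_n + h·f(t_n, y_n).
t=0.000000, y=2.390000: f=-0.860400 → y ← 2.390000 + 0.42·(-0.860400) = 2.028632
t=0.420000, y=2.028632: f=-0.322547 → y ← 2.028632 + 0.42·(-0.322547) = 1.893162
t=0.840000, y=1.893162: f=0.063105 → y ← 1.893162 + 0.42·0.063105 = 1.919666
t=1.260000, y=1.919666: f=0.261011 → y ← 1.919666 + 0.42·0.261011 = 2.029291
y(1.68) ≈ 2.0293

2.0293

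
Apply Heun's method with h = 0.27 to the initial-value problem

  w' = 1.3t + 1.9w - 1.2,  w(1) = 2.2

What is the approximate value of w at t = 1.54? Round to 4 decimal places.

6.2844

Heun: k1 = f(t_n, w_n); k2 = f(t_n + h, w_n + h·k1); w_{n+1} = w_n + (h/2)·(k1 + k2).
t=1.000000, w=2.200000:
  k1 = f(1.000000, 2.200000) = 4.280000
  k2 = f(1.270000, 3.355600) = 6.826640
  w ← 2.200000 + (0.27/2)·(4.280000 + 6.826640) = 3.699396
t=1.270000, w=3.699396:
  k1 = f(1.270000, 3.699396) = 7.479853
  k2 = f(1.540000, 5.718957) = 11.668018
  w ← 3.699396 + (0.27/2)·(7.479853 + 11.668018) = 6.284359
w(1.54) ≈ 6.2844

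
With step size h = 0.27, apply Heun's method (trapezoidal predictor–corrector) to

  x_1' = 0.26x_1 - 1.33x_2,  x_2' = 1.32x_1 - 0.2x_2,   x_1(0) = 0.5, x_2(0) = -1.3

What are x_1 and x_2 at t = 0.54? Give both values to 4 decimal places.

Heun on (x_1,x_2): k1 = f(t_n, state_n); k2 = f(t_n + h, state_n + h·k1); state_{n+1} = state_n + (h/2)·(k1 + k2).
0.000000: (0.500000, -1.300000)
  k1 = (1.859000, 0.920000)
  predictor → (1.001930, -1.051600)
  k2 = (1.659130, 1.532868)
  → (0.974948, -0.968863)
0.270000: (0.974948, -0.968863)
  k1 = (1.542074, 1.480703)
  predictor → (1.391307, -0.569073)
  k2 = (1.118607, 1.950340)
  → (1.334139, -0.505672)
(x_1(0.54), x_2(0.54)) ≈ (1.3341, -0.5057)

1.3341, -0.5057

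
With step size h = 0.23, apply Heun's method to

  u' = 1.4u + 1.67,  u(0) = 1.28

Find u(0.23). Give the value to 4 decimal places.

Heun: k1 = f(s_n, u_n); k2 = f(s_n + h, u_n + h·k1); u_{n+1} = u_n + (h/2)·(k1 + k2).
s=0.000000, u=1.280000:
  k1 = f(0.000000, 1.280000) = 3.462000
  k2 = f(0.230000, 2.076260) = 4.576764
  u ← 1.280000 + (0.23/2)·(3.462000 + 4.576764) = 2.204458
u(0.23) ≈ 2.2045

2.2045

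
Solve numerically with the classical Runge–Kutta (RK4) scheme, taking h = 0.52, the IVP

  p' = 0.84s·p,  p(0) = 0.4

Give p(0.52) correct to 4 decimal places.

0.4481

RK4: k1 = f(s_n, p_n); k2 = f(s_n + h/2, p_n + (h/2)·k1); k3 = f(s_n + h/2, p_n + (h/2)·k2); k4 = f(s_n + h, p_n + h·k3); p_{n+1} = p_n + (h/6)·(k1 + 2k2 + 2k3 + k4).
s=0.000000, p=0.400000:
  k1 = f(0.000000, 0.400000) = 0.000000
  k2 = f(0.260000, 0.400000) = 0.087360
  k3 = f(0.260000, 0.422714) = 0.092321
  k4 = f(0.520000, 0.448007) = 0.195689
  p ← 0.400000 + (0.52/6)·(k1 + 2k2 + 2k3 + k4) = 0.448104
p(0.52) ≈ 0.4481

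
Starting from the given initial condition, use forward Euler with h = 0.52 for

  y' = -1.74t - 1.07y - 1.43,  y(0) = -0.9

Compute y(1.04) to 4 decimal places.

Euler: y_{n+1} = y_n + h·f(t_n, y_n).
t=0.000000, y=-0.900000: f=-0.467000 → y ← -0.900000 + 0.52·(-0.467000) = -1.142840
t=0.520000, y=-1.142840: f=-1.111961 → y ← -1.142840 + 0.52·(-1.111961) = -1.721060
y(1.04) ≈ -1.7211

-1.7211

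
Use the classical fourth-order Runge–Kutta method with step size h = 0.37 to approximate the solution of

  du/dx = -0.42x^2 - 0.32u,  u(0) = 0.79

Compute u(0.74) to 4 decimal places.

0.5699

RK4: k1 = f(x_n, u_n); k2 = f(x_n + h/2, u_n + (h/2)·k1); k3 = f(x_n + h/2, u_n + (h/2)·k2); k4 = f(x_n + h, u_n + h·k3); u_{n+1} = u_n + (h/6)·(k1 + 2k2 + 2k3 + k4).
x=0.000000, u=0.790000:
  k1 = f(0.000000, 0.790000) = -0.252800
  k2 = f(0.185000, 0.743232) = -0.252209
  k3 = f(0.185000, 0.743341) = -0.252244
  k4 = f(0.370000, 0.696670) = -0.280432
  u ← 0.790000 + (0.37/6)·(k1 + 2k2 + 2k3 + k4) = 0.694902
x=0.370000, u=0.694902:
  k1 = f(0.370000, 0.694902) = -0.279866
  k2 = f(0.555000, 0.643126) = -0.335171
  k3 = f(0.555000, 0.632895) = -0.331897
  k4 = f(0.740000, 0.572100) = -0.413064
  u ← 0.694902 + (0.37/6)·(k1 + 2k2 + 2k3 + k4) = 0.569899
u(0.74) ≈ 0.5699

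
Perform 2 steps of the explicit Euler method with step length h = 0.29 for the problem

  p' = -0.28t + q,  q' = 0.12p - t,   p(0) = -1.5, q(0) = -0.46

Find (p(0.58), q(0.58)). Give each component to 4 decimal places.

-1.8055, -0.6531

Euler on (p,q): p_{n+1} = p_n + h·p', q_{n+1} = q_n + h·q'.
0.000000: (-1.500000, -0.460000); f=(-0.460000, -0.180000) → (-1.633400, -0.512200)
0.290000: (-1.633400, -0.512200); f=(-0.593400, -0.486008) → (-1.805486, -0.653142)
(p(0.58), q(0.58)) ≈ (-1.8055, -0.6531)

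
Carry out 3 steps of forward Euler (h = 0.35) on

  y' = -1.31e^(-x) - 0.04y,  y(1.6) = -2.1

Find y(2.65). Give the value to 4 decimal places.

Euler: y_{n+1} = y_n + h·f(x_n, y_n).
x=1.600000, y=-2.100000: f=-0.180484 → y ← -2.100000 + 0.35·(-0.180484) = -2.163170
x=1.950000, y=-2.163170: f=-0.099852 → y ← -2.163170 + 0.35·(-0.099852) = -2.198118
x=2.300000, y=-2.198118: f=-0.043414 → y ← -2.198118 + 0.35·(-0.043414) = -2.213313
y(2.65) ≈ -2.2133

-2.2133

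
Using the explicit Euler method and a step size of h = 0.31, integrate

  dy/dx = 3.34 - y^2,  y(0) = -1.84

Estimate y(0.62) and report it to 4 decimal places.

-1.8845

Euler: y_{n+1} = y_n + h·f(x_n, y_n).
x=0.000000, y=-1.840000: f=-0.045600 → y ← -1.840000 + 0.31·(-0.045600) = -1.854136
x=0.310000, y=-1.854136: f=-0.097820 → y ← -1.854136 + 0.31·(-0.097820) = -1.884460
y(0.62) ≈ -1.8845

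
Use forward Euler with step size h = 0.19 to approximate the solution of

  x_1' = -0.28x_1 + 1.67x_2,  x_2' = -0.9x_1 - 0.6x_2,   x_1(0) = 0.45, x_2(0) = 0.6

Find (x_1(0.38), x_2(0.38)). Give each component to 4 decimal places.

Euler on (x_1,x_2): x_1_{n+1} = x_1_n + h·x_1', x_2_{n+1} = x_2_n + h·x_2'.
0.000000: (0.450000, 0.600000); f=(0.876000, -0.765000) → (0.616440, 0.454650)
0.190000: (0.616440, 0.454650); f=(0.586662, -0.827586) → (0.727906, 0.297409)
(x_1(0.38), x_2(0.38)) ≈ (0.7279, 0.2974)

0.7279, 0.2974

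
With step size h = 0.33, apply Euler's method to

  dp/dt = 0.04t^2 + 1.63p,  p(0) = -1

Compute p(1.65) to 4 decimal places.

Euler: p_{n+1} = p_n + h·f(t_n, p_n).
t=0.000000, p=-1.000000: f=-1.630000 → p ← -1.000000 + 0.33·(-1.630000) = -1.537900
t=0.330000, p=-1.537900: f=-2.502421 → p ← -1.537900 + 0.33·(-2.502421) = -2.363699
t=0.660000, p=-2.363699: f=-3.835405 → p ← -2.363699 + 0.33·(-3.835405) = -3.629383
t=0.990000, p=-3.629383: f=-5.876690 → p ← -3.629383 + 0.33·(-5.876690) = -5.568690
t=1.320000, p=-5.568690: f=-9.007269 → p ← -5.568690 + 0.33·(-9.007269) = -8.541089
p(1.65) ≈ -8.5411

-8.5411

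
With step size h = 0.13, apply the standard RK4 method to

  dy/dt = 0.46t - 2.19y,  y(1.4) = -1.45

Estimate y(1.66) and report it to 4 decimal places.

-0.6799

RK4: k1 = f(t_n, y_n); k2 = f(t_n + h/2, y_n + (h/2)·k1); k3 = f(t_n + h/2, y_n + (h/2)·k2); k4 = f(t_n + h, y_n + h·k3); y_{n+1} = y_n + (h/6)·(k1 + 2k2 + 2k3 + k4).
t=1.400000, y=-1.450000:
  k1 = f(1.400000, -1.450000) = 3.819500
  k2 = f(1.465000, -1.201732) = 3.305694
  k3 = f(1.465000, -1.235130) = 3.378834
  k4 = f(1.530000, -1.010752) = 2.917346
  y ← -1.450000 + (0.13/6)·(k1 + 2k2 + 2k3 + k4) = -1.014372
t=1.530000, y=-1.014372:
  k1 = f(1.530000, -1.014372) = 2.925275
  k2 = f(1.595000, -0.824229) = 2.538762
  k3 = f(1.595000, -0.849353) = 2.593782
  k4 = f(1.660000, -0.677180) = 2.246625
  y ← -1.014372 + (0.13/6)·(k1 + 2k2 + 2k3 + k4) = -0.679904
y(1.66) ≈ -0.6799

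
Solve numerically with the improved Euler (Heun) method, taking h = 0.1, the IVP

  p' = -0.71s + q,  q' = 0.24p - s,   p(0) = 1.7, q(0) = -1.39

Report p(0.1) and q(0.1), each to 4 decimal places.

Heun on (p,q): k1 = f(s_n, state_n); k2 = f(s_n + h, state_n + h·k1); state_{n+1} = state_n + (h/2)·(k1 + k2).
0.000000: (1.700000, -1.390000)
  k1 = (-1.390000, 0.408000)
  predictor → (1.561000, -1.349200)
  k2 = (-1.420200, 0.274640)
  → (1.559490, -1.355868)
(p(0.1), q(0.1)) ≈ (1.5595, -1.3559)

1.5595, -1.3559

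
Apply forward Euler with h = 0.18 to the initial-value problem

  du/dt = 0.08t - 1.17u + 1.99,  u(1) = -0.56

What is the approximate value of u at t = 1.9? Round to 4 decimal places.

Euler: u_{n+1} = u_n + h·f(t_n, u_n).
t=1.000000, u=-0.560000: f=2.725200 → u ← -0.560000 + 0.18·2.725200 = -0.069464
t=1.180000, u=-0.069464: f=2.165673 → u ← -0.069464 + 0.18·2.165673 = 0.320357
t=1.360000, u=0.320357: f=1.723982 → u ← 0.320357 + 0.18·1.723982 = 0.630674
t=1.540000, u=0.630674: f=1.375312 → u ← 0.630674 + 0.18·1.375312 = 0.878230
t=1.720000, u=0.878230: f=1.100071 → u ← 0.878230 + 0.18·1.100071 = 1.076243
u(1.9) ≈ 1.0762

1.0762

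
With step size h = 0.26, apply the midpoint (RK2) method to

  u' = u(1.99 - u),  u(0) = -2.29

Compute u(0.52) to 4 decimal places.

-87.2227

Midpoint: k1 = f(x_n, u_n); k2 = f(x_n + h/2, u_n + (h/2)·k1); u_{n+1} = u_n + h·k2.
x=0.000000, u=-2.290000:
  k1 = f(0.000000, -2.290000) = -9.801200
  k2 = f(0.130000, -3.564156) = -19.795878
  u ← -2.290000 + 0.26·(-19.795878) = -7.436928
x=0.260000, u=-7.436928:
  k1 = f(0.260000, -7.436928) = -70.107391
  k2 = f(0.390000, -16.550889) = -306.868205
  u ← -7.436928 + 0.26·(-306.868205) = -87.222662
u(0.52) ≈ -87.2227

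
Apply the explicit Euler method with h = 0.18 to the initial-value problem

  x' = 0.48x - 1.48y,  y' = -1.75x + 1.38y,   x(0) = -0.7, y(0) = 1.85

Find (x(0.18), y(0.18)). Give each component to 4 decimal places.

-1.2533, 2.5300

Euler on (x,y): x_{n+1} = x_n + h·x', y_{n+1} = y_n + h·y'.
0.000000: (-0.700000, 1.850000); f=(-3.074000, 3.778000) → (-1.253320, 2.530040)
(x(0.18), y(0.18)) ≈ (-1.2533, 2.5300)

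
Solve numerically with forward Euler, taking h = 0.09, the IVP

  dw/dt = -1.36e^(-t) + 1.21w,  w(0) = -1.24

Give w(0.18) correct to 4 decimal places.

-1.7724

Euler: w_{n+1} = w_n + h·f(t_n, w_n).
t=0.000000, w=-1.240000: f=-2.860400 → w ← -1.240000 + 0.09·(-2.860400) = -1.497436
t=0.090000, w=-1.497436: f=-3.054844 → w ← -1.497436 + 0.09·(-3.054844) = -1.772372
w(0.18) ≈ -1.7724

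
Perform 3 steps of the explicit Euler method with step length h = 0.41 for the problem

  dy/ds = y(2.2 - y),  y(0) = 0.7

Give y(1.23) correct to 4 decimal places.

Euler: y_{n+1} = y_n + h·f(s_n, y_n).
s=0.000000, y=0.700000: f=1.050000 → y ← 0.700000 + 0.41·1.050000 = 1.130500
s=0.410000, y=1.130500: f=1.209070 → y ← 1.130500 + 0.41·1.209070 = 1.626219
s=0.820000, y=1.626219: f=0.933094 → y ← 1.626219 + 0.41·0.933094 = 2.008787
y(1.23) ≈ 2.0088

2.0088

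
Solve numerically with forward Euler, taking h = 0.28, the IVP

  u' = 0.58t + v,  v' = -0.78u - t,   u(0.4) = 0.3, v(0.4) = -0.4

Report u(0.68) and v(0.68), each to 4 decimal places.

0.2530, -0.5775

Euler on (u,v): u_{n+1} = u_n + h·u', v_{n+1} = v_n + h·v'.
0.400000: (0.300000, -0.400000); f=(-0.168000, -0.634000) → (0.252960, -0.577520)
(u(0.68), v(0.68)) ≈ (0.2530, -0.5775)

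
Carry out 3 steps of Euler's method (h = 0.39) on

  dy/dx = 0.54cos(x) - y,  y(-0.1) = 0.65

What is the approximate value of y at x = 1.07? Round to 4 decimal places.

0.5124

Euler: y_{n+1} = y_n + h·f(x_n, y_n).
x=-0.100000, y=0.650000: f=-0.112698 → y ← 0.650000 + 0.39·(-0.112698) = 0.606048
x=0.290000, y=0.606048: f=-0.088596 → y ← 0.606048 + 0.39·(-0.088596) = 0.571495
x=0.680000, y=0.571495: f=-0.151606 → y ← 0.571495 + 0.39·(-0.151606) = 0.512369
y(1.07) ≈ 0.5124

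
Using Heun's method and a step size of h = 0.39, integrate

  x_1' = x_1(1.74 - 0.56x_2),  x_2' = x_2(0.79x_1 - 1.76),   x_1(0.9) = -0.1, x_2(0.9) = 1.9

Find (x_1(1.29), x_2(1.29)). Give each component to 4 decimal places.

Heun on (x_1,x_2): k1 = f(t_n, state_n); k2 = f(t_n + h, state_n + h·k1); state_{n+1} = state_n + (h/2)·(k1 + k2).
0.900000: (-0.100000, 1.900000)
  k1 = (-0.067600, -3.494100)
  predictor → (-0.126364, 0.537301)
  k2 = (-0.181852, -0.999287)
  → (-0.148643, 1.023789)
(x_1(1.29), x_2(1.29)) ≈ (-0.1486, 1.0238)

-0.1486, 1.0238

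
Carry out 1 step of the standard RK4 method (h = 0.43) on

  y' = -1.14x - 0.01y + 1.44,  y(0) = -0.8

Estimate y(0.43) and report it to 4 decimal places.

RK4: k1 = f(x_n, y_n); k2 = f(x_n + h/2, y_n + (h/2)·k1); k3 = f(x_n + h/2, y_n + (h/2)·k2); k4 = f(x_n + h, y_n + h·k3); y_{n+1} = y_n + (h/6)·(k1 + 2k2 + 2k3 + k4).
x=0.000000, y=-0.800000:
  k1 = f(0.000000, -0.800000) = 1.448000
  k2 = f(0.215000, -0.488680) = 1.199787
  k3 = f(0.215000, -0.542046) = 1.200320
  k4 = f(0.430000, -0.283862) = 0.952639
  y ← -0.800000 + (0.43/6)·(k1 + 2k2 + 2k3 + k4) = -0.283939
y(0.43) ≈ -0.2839

-0.2839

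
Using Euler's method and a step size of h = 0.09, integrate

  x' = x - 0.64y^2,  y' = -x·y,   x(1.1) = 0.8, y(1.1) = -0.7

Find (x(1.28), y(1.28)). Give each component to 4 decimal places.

0.8954, -0.6003

Euler on (x,y): x_{n+1} = x_n + h·x', y_{n+1} = y_n + h·y'.
1.100000: (0.800000, -0.700000); f=(0.486400, 0.560000) → (0.843776, -0.649600)
1.190000: (0.843776, -0.649600); f=(0.573709, 0.548117) → (0.895410, -0.600269)
(x(1.28), y(1.28)) ≈ (0.8954, -0.6003)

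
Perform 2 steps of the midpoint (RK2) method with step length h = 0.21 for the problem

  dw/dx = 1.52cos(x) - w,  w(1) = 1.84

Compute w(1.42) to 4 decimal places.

1.3840

Midpoint: k1 = f(x_n, w_n); k2 = f(x_n + h/2, w_n + (h/2)·k1); w_{n+1} = w_n + h·k2.
x=1.000000, w=1.840000:
  k1 = f(1.000000, 1.840000) = -1.018740
  k2 = f(1.105000, 1.733032) = -1.050348
  w ← 1.840000 + 0.21·(-1.050348) = 1.619427
x=1.210000, w=1.619427:
  k1 = f(1.210000, 1.619427) = -1.082837
  k2 = f(1.315000, 1.505729) = -1.121145
  w ← 1.619427 + 0.21·(-1.121145) = 1.383987
w(1.42) ≈ 1.3840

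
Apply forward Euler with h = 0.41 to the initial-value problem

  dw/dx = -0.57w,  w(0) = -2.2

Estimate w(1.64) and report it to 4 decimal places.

Euler: w_{n+1} = w_n + h·f(x_n, w_n).
x=0.000000, w=-2.200000: f=1.254000 → w ← -2.200000 + 0.41·1.254000 = -1.685860
x=0.410000, w=-1.685860: f=0.960940 → w ← -1.685860 + 0.41·0.960940 = -1.291875
x=0.820000, w=-1.291875: f=0.736368 → w ← -1.291875 + 0.41·0.736368 = -0.989963
x=1.230000, w=-0.989963: f=0.564279 → w ← -0.989963 + 0.41·0.564279 = -0.758609
w(1.64) ≈ -0.7586

-0.7586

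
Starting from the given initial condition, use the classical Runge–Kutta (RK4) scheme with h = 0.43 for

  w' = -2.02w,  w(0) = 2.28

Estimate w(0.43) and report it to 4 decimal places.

RK4: k1 = f(t_n, w_n); k2 = f(t_n + h/2, w_n + (h/2)·k1); k3 = f(t_n + h/2, w_n + (h/2)·k2); k4 = f(t_n + h, w_n + h·k3); w_{n+1} = w_n + (h/6)·(k1 + 2k2 + 2k3 + k4).
t=0.000000, w=2.280000:
  k1 = f(0.000000, 2.280000) = -4.605600
  k2 = f(0.215000, 1.289796) = -2.605388
  k3 = f(0.215000, 1.719842) = -3.474080
  k4 = f(0.430000, 0.786146) = -1.588014
  w ← 2.280000 + (0.43/6)·(k1 + 2k2 + 2k3 + k4) = 0.964734
w(0.43) ≈ 0.9647

0.9647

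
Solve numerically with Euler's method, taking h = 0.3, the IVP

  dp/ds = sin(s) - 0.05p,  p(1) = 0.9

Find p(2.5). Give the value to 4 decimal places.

Euler: p_{n+1} = p_n + h·f(s_n, p_n).
s=1.000000, p=0.900000: f=0.796471 → p ← 0.900000 + 0.3·0.796471 = 1.138941
s=1.300000, p=1.138941: f=0.906611 → p ← 1.138941 + 0.3·0.906611 = 1.410925
s=1.600000, p=1.410925: f=0.929027 → p ← 1.410925 + 0.3·0.929027 = 1.689633
s=1.900000, p=1.689633: f=0.861818 → p ← 1.689633 + 0.3·0.861818 = 1.948178
s=2.200000, p=1.948178: f=0.711087 → p ← 1.948178 + 0.3·0.711087 = 2.161505
p(2.5) ≈ 2.1615

2.1615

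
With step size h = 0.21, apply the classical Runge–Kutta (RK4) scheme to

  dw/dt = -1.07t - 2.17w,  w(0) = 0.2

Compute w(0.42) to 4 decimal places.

0.0092

RK4: k1 = f(t_n, w_n); k2 = f(t_n + h/2, w_n + (h/2)·k1); k3 = f(t_n + h/2, w_n + (h/2)·k2); k4 = f(t_n + h, w_n + h·k3); w_{n+1} = w_n + (h/6)·(k1 + 2k2 + 2k3 + k4).
t=0.000000, w=0.200000:
  k1 = f(0.000000, 0.200000) = -0.434000
  k2 = f(0.105000, 0.154430) = -0.447463
  k3 = f(0.105000, 0.153016) = -0.444396
  k4 = f(0.210000, 0.106677) = -0.456189
  w ← 0.200000 + (0.21/6)·(k1 + 2k2 + 2k3 + k4) = 0.106413
t=0.210000, w=0.106413:
  k1 = f(0.210000, 0.106413) = -0.455617
  k2 = f(0.315000, 0.058574) = -0.464155
  k3 = f(0.315000, 0.057677) = -0.462209
  k4 = f(0.420000, 0.009349) = -0.469688
  w ← 0.106413 + (0.21/6)·(k1 + 2k2 + 2k3 + k4) = 0.009182
w(0.42) ≈ 0.0092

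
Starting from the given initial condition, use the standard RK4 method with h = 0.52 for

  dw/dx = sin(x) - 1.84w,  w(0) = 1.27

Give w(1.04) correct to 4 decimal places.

0.4739

RK4: k1 = f(x_n, w_n); k2 = f(x_n + h/2, w_n + (h/2)·k1); k3 = f(x_n + h/2, w_n + (h/2)·k2); k4 = f(x_n + h, w_n + h·k3); w_{n+1} = w_n + (h/6)·(k1 + 2k2 + 2k3 + k4).
x=0.000000, w=1.270000:
  k1 = f(0.000000, 1.270000) = -2.336800
  k2 = f(0.260000, 0.662432) = -0.961794
  k3 = f(0.260000, 1.019933) = -1.619597
  k4 = f(0.520000, 0.427810) = -0.290289
  w ← 1.270000 + (0.52/6)·(k1 + 2k2 + 2k3 + k4) = 0.594878
x=0.520000, w=0.594878:
  k1 = f(0.520000, 0.594878) = -0.597695
  k2 = f(0.780000, 0.439477) = -0.105358
  k3 = f(0.780000, 0.567485) = -0.340892
  k4 = f(1.040000, 0.417614) = 0.093995
  w ← 0.594878 + (0.52/6)·(k1 + 2k2 + 2k3 + k4) = 0.473874
w(1.04) ≈ 0.4739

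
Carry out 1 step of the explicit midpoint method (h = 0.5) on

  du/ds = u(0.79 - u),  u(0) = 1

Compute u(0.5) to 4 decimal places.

0.9254

Midpoint: k1 = f(s_n, u_n); k2 = f(s_n + h/2, u_n + (h/2)·k1); u_{n+1} = u_n + h·k2.
s=0.000000, u=1.000000:
  k1 = f(0.000000, 1.000000) = -0.210000
  k2 = f(0.250000, 0.947500) = -0.149231
  u ← 1.000000 + 0.5·(-0.149231) = 0.925384
u(0.5) ≈ 0.9254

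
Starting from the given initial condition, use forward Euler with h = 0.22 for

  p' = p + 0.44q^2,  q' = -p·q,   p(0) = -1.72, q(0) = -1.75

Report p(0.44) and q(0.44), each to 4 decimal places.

-1.6351, -3.3685

Euler on (p,q): p_{n+1} = p_n + h·p', q_{n+1} = q_n + h·q'.
0.000000: (-1.720000, -1.750000); f=(-0.372500, -3.010000) → (-1.801950, -2.412200)
0.220000: (-1.801950, -2.412200); f=(0.758282, -4.346664) → (-1.635128, -3.368466)
(p(0.44), q(0.44)) ≈ (-1.6351, -3.3685)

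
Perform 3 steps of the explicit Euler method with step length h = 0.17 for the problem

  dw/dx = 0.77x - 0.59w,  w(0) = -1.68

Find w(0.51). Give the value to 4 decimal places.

-1.1590

Euler: w_{n+1} = w_n + h·f(x_n, w_n).
x=0.000000, w=-1.680000: f=0.991200 → w ← -1.680000 + 0.17·0.991200 = -1.511496
x=0.170000, w=-1.511496: f=1.022683 → w ← -1.511496 + 0.17·1.022683 = -1.337640
x=0.340000, w=-1.337640: f=1.051008 → w ← -1.337640 + 0.17·1.051008 = -1.158969
w(0.51) ≈ -1.1590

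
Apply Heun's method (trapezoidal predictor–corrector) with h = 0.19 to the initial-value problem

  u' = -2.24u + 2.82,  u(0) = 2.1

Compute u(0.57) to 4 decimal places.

1.5062

Heun: k1 = f(t_n, u_n); k2 = f(t_n + h, u_n + h·k1); u_{n+1} = u_n + (h/2)·(k1 + k2).
t=0.000000, u=2.100000:
  k1 = f(0.000000, 2.100000) = -1.884000
  k2 = f(0.190000, 1.742040) = -1.082170
  u ← 2.100000 + (0.19/2)·(-1.884000 + (-1.082170)) = 1.818214
t=0.190000, u=1.818214:
  k1 = f(0.190000, 1.818214) = -1.252799
  k2 = f(0.380000, 1.580182) = -0.719608
  u ← 1.818214 + (0.19/2)·(-1.252799 + (-0.719608)) = 1.630835
t=0.380000, u=1.630835:
  k1 = f(0.380000, 1.630835) = -0.833071
  k2 = f(0.570000, 1.472552) = -0.478516
  u ← 1.630835 + (0.19/2)·(-0.833071 + (-0.478516)) = 1.506234
u(0.57) ≈ 1.5062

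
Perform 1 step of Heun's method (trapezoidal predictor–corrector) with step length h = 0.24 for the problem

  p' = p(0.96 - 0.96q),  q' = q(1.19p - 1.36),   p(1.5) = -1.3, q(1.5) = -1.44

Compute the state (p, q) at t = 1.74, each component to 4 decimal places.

Heun on (p,q): k1 = f(t_n, state_n); k2 = f(t_n + h, state_n + h·k1); state_{n+1} = state_n + (h/2)·(k1 + k2).
1.500000: (-1.300000, -1.440000)
  k1 = (-3.045120, 4.186080)
  predictor → (-2.030829, -0.435341)
  k2 = (-2.798334, 1.644146)
  → (-2.001215, -0.740373)
(p(1.74), q(1.74)) ≈ (-2.0012, -0.7404)

-2.0012, -0.7404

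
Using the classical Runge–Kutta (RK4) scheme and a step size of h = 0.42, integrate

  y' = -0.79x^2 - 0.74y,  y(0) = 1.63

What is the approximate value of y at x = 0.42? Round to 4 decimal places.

1.1765

RK4: k1 = f(x_n, y_n); k2 = f(x_n + h/2, y_n + (h/2)·k1); k3 = f(x_n + h/2, y_n + (h/2)·k2); k4 = f(x_n + h, y_n + h·k3); y_{n+1} = y_n + (h/6)·(k1 + 2k2 + 2k3 + k4).
x=0.000000, y=1.630000:
  k1 = f(0.000000, 1.630000) = -1.206200
  k2 = f(0.210000, 1.376698) = -1.053596
  k3 = f(0.210000, 1.408745) = -1.077310
  k4 = f(0.420000, 1.177530) = -1.010728
  y ← 1.630000 + (0.42/6)·(k1 + 2k2 + 2k3 + k4) = 1.176488
y(0.42) ≈ 1.1765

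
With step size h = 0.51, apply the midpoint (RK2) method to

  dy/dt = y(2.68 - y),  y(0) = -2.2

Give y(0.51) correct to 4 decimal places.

-21.3830

Midpoint: k1 = f(t_n, y_n); k2 = f(t_n + h/2, y_n + (h/2)·k1); y_{n+1} = y_n + h·k2.
t=0.000000, y=-2.200000:
  k1 = f(0.000000, -2.200000) = -10.736000
  k2 = f(0.255000, -4.937680) = -37.613666
  y ← -2.200000 + 0.51·(-37.613666) = -21.382970
y(0.51) ≈ -21.3830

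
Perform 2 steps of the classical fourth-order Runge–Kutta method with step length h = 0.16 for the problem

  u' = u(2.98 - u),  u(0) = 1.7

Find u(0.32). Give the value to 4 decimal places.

RK4: k1 = f(t_n, u_n); k2 = f(t_n + h/2, u_n + (h/2)·k1); k3 = f(t_n + h/2, u_n + (h/2)·k2); k4 = f(t_n + h, u_n + h·k3); u_{n+1} = u_n + (h/6)·(k1 + 2k2 + 2k3 + k4).
t=0.000000, u=1.700000:
  k1 = f(0.000000, 1.700000) = 2.176000
  k2 = f(0.080000, 1.874080) = 2.072583
  k3 = f(0.080000, 1.865807) = 2.078869
  k4 = f(0.160000, 2.032619) = 1.925665
  u ← 1.700000 + (0.16/6)·(k1 + 2k2 + 2k3 + k4) = 2.030788
t=0.160000, u=2.030788:
  k1 = f(0.160000, 2.030788) = 1.927648
  k2 = f(0.240000, 2.185000) = 1.737075
  k3 = f(0.240000, 2.169754) = 1.758034
  k4 = f(0.320000, 2.312074) = 1.544294
  u ← 2.030788 + (0.16/6)·(k1 + 2k2 + 2k3 + k4) = 2.309779
u(0.32) ≈ 2.3098

2.3098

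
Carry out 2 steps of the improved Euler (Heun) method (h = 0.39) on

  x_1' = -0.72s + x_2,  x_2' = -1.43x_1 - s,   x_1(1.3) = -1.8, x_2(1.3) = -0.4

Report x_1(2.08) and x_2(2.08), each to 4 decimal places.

Heun on (x_1,x_2): k1 = f(s_n, state_n); k2 = f(s_n + h, state_n + h·k1); state_{n+1} = state_n + (h/2)·(k1 + k2).
1.300000: (-1.800000, -0.400000)
  k1 = (-1.336000, 1.274000)
  predictor → (-2.321040, 0.096860)
  k2 = (-1.119940, 1.629087)
  → (-2.278908, 0.166102)
1.690000: (-2.278908, 0.166102)
  k1 = (-1.050698, 1.568839)
  predictor → (-2.688681, 0.777949)
  k2 = (-0.719651, 1.764813)
  → (-2.624126, 0.816164)
(x_1(2.08), x_2(2.08)) ≈ (-2.6241, 0.8162)

-2.6241, 0.8162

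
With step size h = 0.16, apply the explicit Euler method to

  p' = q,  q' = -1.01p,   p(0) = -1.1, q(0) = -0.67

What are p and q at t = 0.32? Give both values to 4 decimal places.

Euler on (p,q): p_{n+1} = p_n + h·p', q_{n+1} = q_n + h·q'.
0.000000: (-1.100000, -0.670000); f=(-0.670000, 1.111000) → (-1.207200, -0.492240)
0.160000: (-1.207200, -0.492240); f=(-0.492240, 1.219272) → (-1.285958, -0.297156)
(p(0.32), q(0.32)) ≈ (-1.2860, -0.2972)

-1.2860, -0.2972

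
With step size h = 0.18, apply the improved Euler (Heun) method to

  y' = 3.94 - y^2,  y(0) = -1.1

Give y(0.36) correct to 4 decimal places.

0.1492

Heun: k1 = f(x_n, y_n); k2 = f(x_n + h, y_n + h·k1); y_{n+1} = y_n + (h/2)·(k1 + k2).
x=0.000000, y=-1.100000:
  k1 = f(0.000000, -1.100000) = 2.730000
  k2 = f(0.180000, -0.608600) = 3.569606
  y ← -1.100000 + (0.18/2)·(2.730000 + 3.569606) = -0.533035
x=0.180000, y=-0.533035:
  k1 = f(0.180000, -0.533035) = 3.655873
  k2 = f(0.360000, 0.125022) = 3.924370
  y ← -0.533035 + (0.18/2)·(3.655873 + 3.924370) = 0.149186
y(0.36) ≈ 0.1492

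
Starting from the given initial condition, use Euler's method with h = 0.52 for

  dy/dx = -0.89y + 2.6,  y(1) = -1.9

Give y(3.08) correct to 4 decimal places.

2.5198

Euler: y_{n+1} = y_n + h·f(x_n, y_n).
x=1.000000, y=-1.900000: f=4.291000 → y ← -1.900000 + 0.52·4.291000 = 0.331320
x=1.520000, y=0.331320: f=2.305125 → y ← 0.331320 + 0.52·2.305125 = 1.529985
x=2.040000, y=1.529985: f=1.238313 → y ← 1.529985 + 0.52·1.238313 = 2.173908
x=2.560000, y=2.173908: f=0.665222 → y ← 2.173908 + 0.52·0.665222 = 2.519823
y(3.08) ≈ 2.5198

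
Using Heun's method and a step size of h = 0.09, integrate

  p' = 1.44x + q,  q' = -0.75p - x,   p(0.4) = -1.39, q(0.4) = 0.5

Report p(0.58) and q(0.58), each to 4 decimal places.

-1.1639, 0.5853

Heun on (p,q): k1 = f(x_n, state_n); k2 = f(x_n + h, state_n + h·k1); state_{n+1} = state_n + (h/2)·(k1 + k2).
0.400000: (-1.390000, 0.500000)
  k1 = (1.076000, 0.642500)
  predictor → (-1.293160, 0.557825)
  k2 = (1.263425, 0.479870)
  → (-1.284726, 0.550507)
0.490000: (-1.284726, 0.550507)
  k1 = (1.256107, 0.473544)
  predictor → (-1.171676, 0.593126)
  k2 = (1.428326, 0.298757)
  → (-1.163926, 0.585260)
(p(0.58), q(0.58)) ≈ (-1.1639, 0.5853)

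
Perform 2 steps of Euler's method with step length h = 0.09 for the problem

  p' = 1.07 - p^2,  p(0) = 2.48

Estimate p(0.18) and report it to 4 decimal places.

1.7508

Euler: p_{n+1} = p_n + h·f(t_n, p_n).
t=0.000000, p=2.480000: f=-5.080400 → p ← 2.480000 + 0.09·(-5.080400) = 2.022764
t=0.090000, p=2.022764: f=-3.021574 → p ← 2.022764 + 0.09·(-3.021574) = 1.750822
p(0.18) ≈ 1.7508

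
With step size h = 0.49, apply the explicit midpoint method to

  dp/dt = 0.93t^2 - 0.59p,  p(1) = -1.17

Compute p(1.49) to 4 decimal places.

-0.2402

Midpoint: k1 = f(t_n, p_n); k2 = f(t_n + h/2, p_n + (h/2)·k1); p_{n+1} = p_n + h·k2.
t=1.000000, p=-1.170000:
  k1 = f(1.000000, -1.170000) = 1.620300
  k2 = f(1.245000, -0.773026) = 1.897609
  p ← -1.170000 + 0.49·1.897609 = -0.240172
p(1.49) ≈ -0.2402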